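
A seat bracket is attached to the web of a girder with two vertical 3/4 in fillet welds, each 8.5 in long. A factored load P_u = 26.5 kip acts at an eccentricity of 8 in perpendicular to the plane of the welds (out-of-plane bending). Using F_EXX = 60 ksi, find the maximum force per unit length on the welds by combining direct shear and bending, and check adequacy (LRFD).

L_w = 2 × 8.5 = 17 in; section modulus (unit throat) S = 2 × L²/6 = 24.08 in².
Direct shear f_v = P/L_w = 26.5/17 = 1.559 kip/in.
Moment M = P × e = 26.5 × 8 = 212 kip·in; bending f_b = M/S = 8.803 kip/in.
f_max = √(f_v² + f_b²) = √(1.559² + 8.803²) = 8.94 kip/in.
φr_n = 0.75 × 0.6 × 60 × (0.707 × 0.75) = 14.32 kip/in → adequate.

f_max ≈ 8.94 kip/in; adequate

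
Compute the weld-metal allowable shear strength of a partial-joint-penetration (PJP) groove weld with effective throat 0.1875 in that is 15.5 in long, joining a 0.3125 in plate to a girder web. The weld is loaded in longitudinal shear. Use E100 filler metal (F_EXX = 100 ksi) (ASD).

Effective throat (given) t_e = 0.1875 in.
A_we = 0.1875 × 15.5 = 2.906 in².
F_nw = 0.6 F_EXX = 60 ksi.
R_n/Ω = (60 × 2.906) / 2.0 = 87.19 kip.

R_n/Ω ≈ 87.2 kip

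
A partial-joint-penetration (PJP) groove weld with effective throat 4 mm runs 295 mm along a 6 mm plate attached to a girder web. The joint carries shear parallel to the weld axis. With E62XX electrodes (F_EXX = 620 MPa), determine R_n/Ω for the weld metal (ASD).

Effective throat (given) t_e = 4 mm.
A_we = 4 × 295 = 1180 mm².
F_nw = 0.6 F_EXX = 372 MPa.
R_n/Ω = (372 × 1180) / 2.0 × 10⁻³ = 219.5 kN.

R_n/Ω ≈ 219 kN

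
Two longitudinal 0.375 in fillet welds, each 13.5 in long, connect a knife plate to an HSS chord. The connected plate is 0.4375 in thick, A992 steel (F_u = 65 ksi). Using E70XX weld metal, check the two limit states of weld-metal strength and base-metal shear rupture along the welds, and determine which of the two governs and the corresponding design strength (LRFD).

φR_n ≈ 225 kip (weld metal governs)

E70XX → F_EXX = 70 ksi.
t_e = 0.707 × 0.375 = 0.2651 in; L = 27 in.
Weld metal: φR_n = 0.75 × 0.6 × 70 × 0.2651 × 27 = 225.5 kip.
Base metal (shear rupture): φR_n = 0.75 × 0.6 × 65 × 0.4375 × 27 = 345.5 kip.
Governing: weld metal.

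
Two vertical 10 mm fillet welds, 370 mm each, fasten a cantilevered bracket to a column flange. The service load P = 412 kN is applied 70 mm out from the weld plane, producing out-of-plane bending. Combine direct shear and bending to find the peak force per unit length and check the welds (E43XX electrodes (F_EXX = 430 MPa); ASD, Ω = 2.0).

f_max ≈ 842 N/mm; adequate

L_w = 2 × 370 = 740 mm; section modulus (unit throat) S = 2 × L²/6 = 45630 mm².
Direct shear f_v = P/L_w = 412×10³/740 = 556.8 N/mm.
Moment M = P × e = 412×10³ × 70 = 28840000 N·mm; bending f_b = M/S = 632 N/mm.
f_max = √(f_v² + f_b²) = √(556.8² + 632²) = 842.3 N/mm.
r_n/Ω = (1/2.0) × 0.6 × 430 × (0.707 × 10) = 912 N/mm → adequate.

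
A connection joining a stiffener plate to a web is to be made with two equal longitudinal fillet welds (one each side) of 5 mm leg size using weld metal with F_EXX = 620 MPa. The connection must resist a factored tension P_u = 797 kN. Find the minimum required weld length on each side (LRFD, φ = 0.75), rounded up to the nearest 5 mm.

Throat t_e = 0.707 × 5 = 3.535 mm.
φr_n = 0.75 × 0.6 × 620 × 3.535 × 10⁻³ = 0.9863 kN/mm.
L_req = P_u / φr_n = 797 / 0.9863 = 808.1 mm total.
Per side: 808.1 / 2 = 404 mm.
Round up → use L = 405 mm on each side.

L = 405 mm on each side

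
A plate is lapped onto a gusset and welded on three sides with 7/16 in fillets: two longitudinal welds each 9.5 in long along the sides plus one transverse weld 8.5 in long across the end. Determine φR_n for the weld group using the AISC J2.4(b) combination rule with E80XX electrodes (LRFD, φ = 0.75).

φR_n ≈ 322 kips

E80XX → F_EXX = 80 ksi.
t_e = 0.707 × 0.4375 = 0.3093 in.
R_nwl = 0.6 × 80 × 0.3093 × 19 = 282.1 kips (longitudinal, 2 welds).
R_nwt = 0.6 × 80 × 0.3093 × 8.5 = 126.2 kips (transverse, base value).
(i) R_nwl + R_nwt = 408.3 kips; (ii) 0.85 R_nwl + 1.5 R_nwt = 429.1 kips.
R_n = max = 429.1 kips [governs: (ii)]; φR_n = 321.8 kips.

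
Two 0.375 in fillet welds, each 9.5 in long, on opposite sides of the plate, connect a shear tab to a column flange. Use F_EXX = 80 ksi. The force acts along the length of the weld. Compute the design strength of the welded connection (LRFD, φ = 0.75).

Effective throat t_e = 0.707 × 0.375 = 0.2651 in.
Total length L = 19 in; A_we = 0.2651 × 19 = 5.037 in².
F_nw = 0.6 F_EXX = 0.6 × 80 = 48 ksi.
φR_n = 0.75 × 48 × 5.037 = 181.3 kip.

φR_n ≈ 181 kip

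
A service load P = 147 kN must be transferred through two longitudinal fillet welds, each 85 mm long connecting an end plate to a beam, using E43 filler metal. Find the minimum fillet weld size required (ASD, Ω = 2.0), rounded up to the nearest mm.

w = 10 mm

E43XX → F_EXX = 430 MPa.
Total weld length L = 170 mm.
Required throat t_e = P × Ω / (0.6 F_EXX × L) = 147 × 2.0 / (0.6 × 430 × 170 × 10⁻³) = 6.703 mm.
Required leg w = t_e / 0.707 = 9.481 mm → use 10 mm.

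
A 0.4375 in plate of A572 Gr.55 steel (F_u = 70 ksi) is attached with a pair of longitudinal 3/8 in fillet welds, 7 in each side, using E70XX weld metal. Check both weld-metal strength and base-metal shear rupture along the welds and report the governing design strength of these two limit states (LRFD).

φR_n ≈ 117 kips (weld metal governs)

E70XX → F_EXX = 70 ksi.
t_e = 0.707 × 0.375 = 0.2651 in; L = 14 in.
Weld metal: φR_n = 0.75 × 0.6 × 70 × 0.2651 × 14 = 116.9 kips.
Base metal (shear rupture): φR_n = 0.75 × 0.6 × 70 × 0.4375 × 14 = 192.9 kips.
Governing: weld metal.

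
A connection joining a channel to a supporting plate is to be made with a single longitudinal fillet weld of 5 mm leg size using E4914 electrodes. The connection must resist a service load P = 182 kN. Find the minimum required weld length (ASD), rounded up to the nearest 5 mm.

L = 355 mm

E49XX → F_EXX = 490 MPa.
Throat t_e = 0.707 × 5 = 3.535 mm.
r_n/Ω = (0.6 × 490 × 3.535) / 2.0 = 519.6 N/mm = 0.5196 kN/mm.
L_req = P / (r_n/Ω) = 182 / 0.5196 = 350.2 mm total.
Round up → use L = 355 mm.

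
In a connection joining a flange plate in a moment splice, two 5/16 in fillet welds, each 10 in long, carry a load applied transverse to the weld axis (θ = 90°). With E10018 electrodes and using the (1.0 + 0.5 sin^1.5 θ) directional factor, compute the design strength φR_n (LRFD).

E100XX → F_EXX = 100 ksi.
t_e = 0.707 × 0.3125 = 0.2209 in; A_we = 0.2209 × 20 = 4.419 in².
Directional factor: 1.0 + 0.5 sin^1.5(90°) = 1.5.
F_nw = 0.6 × 100 × 1.5 = 90 ksi.
φR_n = 0.75 × 90 × 4.419 = 298.3 kips.

φR_n ≈ 298 kips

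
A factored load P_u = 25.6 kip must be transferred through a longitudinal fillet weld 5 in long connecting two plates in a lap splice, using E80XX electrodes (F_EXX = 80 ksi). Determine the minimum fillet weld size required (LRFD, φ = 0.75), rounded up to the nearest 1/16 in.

Total weld length L = 5 in.
Required throat t_e = P_u / (φ × 0.6 F_EXX × L) = 25.6 / (0.75 × 0.6 × 80 × 5) = 0.1422 in.
Required leg w = t_e / 0.707 = 0.2012 in → use 1/4 in.

w = 1/4 in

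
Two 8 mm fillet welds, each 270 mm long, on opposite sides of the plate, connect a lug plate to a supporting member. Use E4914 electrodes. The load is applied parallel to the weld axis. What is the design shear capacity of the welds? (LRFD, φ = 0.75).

φR_n ≈ 673 kN

E49XX → F_EXX = 490 MPa.
Effective throat t_e = 0.707 × 8 = 5.656 mm.
Total length L = 540 mm; A_we = 5.656 × 540 = 3054 mm².
F_nw = 0.6 F_EXX = 0.6 × 490 = 294 MPa.
φR_n = 0.75 × 294 × 3054 × 10⁻³ = 673.5 kN.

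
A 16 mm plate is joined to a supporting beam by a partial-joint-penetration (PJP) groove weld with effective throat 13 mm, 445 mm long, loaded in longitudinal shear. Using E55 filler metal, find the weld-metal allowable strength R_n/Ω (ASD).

R_n/Ω ≈ 955 kN

E55XX → F_EXX = 550 MPa.
Effective throat (given) t_e = 13 mm.
A_we = 13 × 445 = 5785 mm².
F_nw = 0.6 F_EXX = 330 MPa.
R_n/Ω = (330 × 5785) / 2.0 × 10⁻³ = 954.5 kN.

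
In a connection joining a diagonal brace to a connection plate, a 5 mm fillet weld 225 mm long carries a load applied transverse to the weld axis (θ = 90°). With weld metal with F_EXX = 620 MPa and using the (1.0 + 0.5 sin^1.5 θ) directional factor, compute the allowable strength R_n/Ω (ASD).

t_e = 0.707 × 5 = 3.535 mm; A_we = 3.535 × 225 = 795.4 mm².
Directional factor: 1.0 + 0.5 sin^1.5(90°) = 1.5.
F_nw = 0.6 × 620 × 1.5 = 558 MPa.
R_n/Ω = (558 × 795.4) / 2.0 × 10⁻³ = 221.9 kN.

R_n/Ω ≈ 222 kN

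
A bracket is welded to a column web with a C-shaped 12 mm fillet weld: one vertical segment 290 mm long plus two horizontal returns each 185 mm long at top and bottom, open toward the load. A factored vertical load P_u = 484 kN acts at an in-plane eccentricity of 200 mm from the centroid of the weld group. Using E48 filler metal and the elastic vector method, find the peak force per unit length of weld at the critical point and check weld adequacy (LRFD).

E48XX → F_EXX = 480 MPa.
Total weld length L_w = 660 mm. Treat welds as unit-width lines.
Centroid: x̄ = 2×185×92.5 / 660 = 51.86 mm from the vertical weld.
Polar moment about centroid: J = I_x + I_y = [290³/12 + 2×185×145²] + [290×51.86² + 2(185³/12 + 185×40.64²)] = 12260000 mm³.
Direct shear f_v = P/L_w = 484×10³ / 660 = 733.3 N/mm (vertical).
Torsion M = P·e = 484×10³ × 200 = 96800000 N·mm.
Critical point at (x, y) = (133.1, 145) from centroid. f_tx = M·y/J = 1145 N/mm; f_ty = M·x/J = 1051 N/mm.
Resultant f_max = √[f_tx² + (f_v + f_ty)²] = √[1145² + (733.3 + 1051)²] = 2120 N/mm.
Capacity per unit length: φr_n = 0.75 × 0.6 × 480 × (0.707 × 12) = 1833 N/mm.
2120 > 1833 → NOT adequate.

f_max ≈ 2120 N/mm; NOT adequate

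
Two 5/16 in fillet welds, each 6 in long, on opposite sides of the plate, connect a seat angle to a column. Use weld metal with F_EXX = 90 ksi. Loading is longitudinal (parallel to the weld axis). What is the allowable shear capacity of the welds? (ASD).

R_n/Ω ≈ 71.6 kips

Effective throat t_e = 0.707 × 0.3125 = 0.2209 in.
Total length L = 12 in; A_we = 0.2209 × 12 = 2.651 in².
F_nw = 0.6 F_EXX = 0.6 × 90 = 54 ksi.
R_n = 54 × 2.651 = 143.2 kips; R_n/Ω = 143.2/2.0 = 71.58 kips.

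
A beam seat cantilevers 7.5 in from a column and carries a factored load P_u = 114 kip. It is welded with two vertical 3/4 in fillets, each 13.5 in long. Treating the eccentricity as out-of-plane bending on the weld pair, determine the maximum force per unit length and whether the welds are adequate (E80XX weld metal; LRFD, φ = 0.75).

f_max ≈ 14.7 kip/in; adequate

E80XX → F_EXX = 80 ksi.
L_w = 2 × 13.5 = 27 in; section modulus (unit throat) S = 2 × L²/6 = 60.75 in².
Direct shear f_v = P/L_w = 114/27 = 4.222 kip/in.
Moment M = P × e = 114 × 7.5 = 855 kip·in; bending f_b = M/S = 14.07 kip/in.
f_max = √(f_v² + f_b²) = √(4.222² + 14.07²) = 14.69 kip/in.
φr_n = 0.75 × 0.6 × 80 × (0.707 × 0.75) = 19.09 kip/in → adequate.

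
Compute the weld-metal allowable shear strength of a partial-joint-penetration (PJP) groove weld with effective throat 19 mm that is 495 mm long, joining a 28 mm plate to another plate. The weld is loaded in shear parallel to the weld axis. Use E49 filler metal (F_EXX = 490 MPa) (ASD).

Effective throat (given) t_e = 19 mm.
A_we = 19 × 495 = 9405 mm².
F_nw = 0.6 F_EXX = 294 MPa.
R_n/Ω = (294 × 9405) / 2.0 × 10⁻³ = 1383 kN.

R_n/Ω ≈ 1380 kN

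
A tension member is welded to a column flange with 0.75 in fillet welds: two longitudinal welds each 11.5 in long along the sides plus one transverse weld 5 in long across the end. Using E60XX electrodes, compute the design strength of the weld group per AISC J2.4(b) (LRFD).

φR_n ≈ 401 kips

E60XX → F_EXX = 60 ksi.
t_e = 0.707 × 0.75 = 0.5302 in.
R_nwl = 0.6 × 60 × 0.5302 × 23 = 439 kips (longitudinal, 2 welds).
R_nwt = 0.6 × 60 × 0.5302 × 5 = 95.44 kips (transverse, base value).
(i) R_nwl + R_nwt = 534.5 kips; (ii) 0.85 R_nwl + 1.5 R_nwt = 516.4 kips.
R_n = max = 534.5 kips [governs: (i)]; φR_n = 400.9 kips.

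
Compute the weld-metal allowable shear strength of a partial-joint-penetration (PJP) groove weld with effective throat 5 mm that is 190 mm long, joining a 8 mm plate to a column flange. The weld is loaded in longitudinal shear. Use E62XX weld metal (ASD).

E62XX → F_EXX = 620 MPa.
Effective throat (given) t_e = 5 mm.
A_we = 5 × 190 = 950 mm².
F_nw = 0.6 F_EXX = 372 MPa.
R_n/Ω = (372 × 950) / 2.0 × 10⁻³ = 176.7 kN.

R_n/Ω ≈ 177 kN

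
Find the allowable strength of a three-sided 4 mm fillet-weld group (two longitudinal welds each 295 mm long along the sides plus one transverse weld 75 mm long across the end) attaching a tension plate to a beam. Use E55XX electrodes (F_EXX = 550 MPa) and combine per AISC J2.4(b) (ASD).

t_e = 0.707 × 4 = 2.828 mm.
R_nwl = 0.6 × 550 × 2.828 × 590 × 10⁻³ = 550.6 kN (longitudinal, 2 welds).
R_nwt = 0.6 × 550 × 2.828 × 75 × 10⁻³ = 69.99 kN (transverse, base value).
(i) R_nwl + R_nwt = 620.6 kN; (ii) 0.85 R_nwl + 1.5 R_nwt = 573 kN.
R_n = max = 620.6 kN [governs: (i)]; R_n/Ω = 310.3 kN.

R_n/Ω ≈ 310 kN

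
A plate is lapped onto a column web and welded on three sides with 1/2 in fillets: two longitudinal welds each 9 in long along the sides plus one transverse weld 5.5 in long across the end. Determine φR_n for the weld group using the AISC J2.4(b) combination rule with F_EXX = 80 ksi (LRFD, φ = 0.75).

φR_n ≈ 300 kip

t_e = 0.707 × 0.5 = 0.3535 in.
R_nwl = 0.6 × 80 × 0.3535 × 18 = 305.4 kip (longitudinal, 2 welds).
R_nwt = 0.6 × 80 × 0.3535 × 5.5 = 93.32 kip (transverse, base value).
(i) R_nwl + R_nwt = 398.7 kip; (ii) 0.85 R_nwl + 1.5 R_nwt = 399.6 kip.
R_n = max = 399.6 kip [governs: (ii)]; φR_n = 299.7 kip.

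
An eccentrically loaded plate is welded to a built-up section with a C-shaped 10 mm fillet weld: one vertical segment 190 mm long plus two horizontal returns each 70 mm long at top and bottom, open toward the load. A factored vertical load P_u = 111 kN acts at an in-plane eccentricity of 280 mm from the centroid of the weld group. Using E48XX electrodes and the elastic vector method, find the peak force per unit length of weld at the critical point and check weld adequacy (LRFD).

E48XX → F_EXX = 480 MPa.
Total weld length L_w = 330 mm. Treat welds as unit-width lines.
Centroid: x̄ = 2×70×35 / 330 = 14.85 mm from the vertical weld.
Polar moment about centroid: J = I_x + I_y = [190³/12 + 2×70×95²] + [190×14.85² + 2(70³/12 + 70×20.15²)] = 1991000 mm³.
Direct shear f_v = P/L_w = 111×10³ / 330 = 336.4 N/mm (vertical).
Torsion M = P·e = 111×10³ × 280 = 31080000 N·mm.
Critical point at (x, y) = (55.15, 95) from centroid. f_tx = M·y/J = 1483 N/mm; f_ty = M·x/J = 860.9 N/mm.
Resultant f_max = √[f_tx² + (f_v + f_ty)²] = √[1483² + (336.4 + 860.9)²] = 1906 N/mm.
Capacity per unit length: φr_n = 0.75 × 0.6 × 480 × (0.707 × 10) = 1527 N/mm.
1906 > 1527 → NOT adequate.

f_max ≈ 1910 N/mm; NOT adequate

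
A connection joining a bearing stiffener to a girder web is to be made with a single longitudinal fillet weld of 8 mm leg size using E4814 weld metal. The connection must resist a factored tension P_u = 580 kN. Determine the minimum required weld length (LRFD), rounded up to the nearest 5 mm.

L = 475 mm

E48XX → F_EXX = 480 MPa.
Throat t_e = 0.707 × 8 = 5.656 mm.
φr_n = 0.75 × 0.6 × 480 × 5.656 × 10⁻³ = 1.222 kN/mm.
L_req = P_u / φr_n = 580 / 1.222 = 474.7 mm total.
Round up → use L = 475 mm.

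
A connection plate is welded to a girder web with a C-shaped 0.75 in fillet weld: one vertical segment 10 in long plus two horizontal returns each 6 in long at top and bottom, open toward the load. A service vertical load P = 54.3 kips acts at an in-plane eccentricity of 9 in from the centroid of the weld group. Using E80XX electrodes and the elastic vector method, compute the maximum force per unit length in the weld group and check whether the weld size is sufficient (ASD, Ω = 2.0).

E80XX → F_EXX = 80 ksi.
Total weld length L_w = 22 in. Treat welds as unit-width lines.
Centroid: x̄ = 2×6×3 / 22 = 1.636 in from the vertical weld.
Polar moment about centroid: J = I_x + I_y = [10³/12 + 2×6×5²] + [10×1.636² + 2(6³/12 + 6×1.364²)] = 468.4 in³.
Direct shear f_v = P/L_w = 54.3 / 22 = 2.468 kip/in (vertical).
Torsion M = P·e = 54.3 × 9 = 488.7 kip·in.
Critical point at (x, y) = (4.364, 5) from centroid. f_tx = M·y/J = 5.216 kip/in; f_ty = M·x/J = 4.553 kip/in.
Resultant f_max = √[f_tx² + (f_v + f_ty)²] = √[5.216² + (2.468 + 4.553)²] = 8.747 kip/in.
Capacity per unit length: r_n/Ω = (1/2.0) × 0.6 × 80 × (0.707 × 0.75) = 12.73 kip/in.
8.747 ≤ 12.73 → adequate.

f_max ≈ 8.75 kip/in; adequate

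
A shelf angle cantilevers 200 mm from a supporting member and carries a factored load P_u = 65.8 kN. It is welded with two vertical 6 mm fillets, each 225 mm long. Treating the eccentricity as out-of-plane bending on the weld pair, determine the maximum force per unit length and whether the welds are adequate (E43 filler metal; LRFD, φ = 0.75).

f_max ≈ 793 N/mm; adequate

E43XX → F_EXX = 430 MPa.
L_w = 2 × 225 = 450 mm; section modulus (unit throat) S = 2 × L²/6 = 16880 mm².
Direct shear f_v = P/L_w = 65.8×10³/450 = 146.2 N/mm.
Moment M = P × e = 65.8×10³ × 200 = 13160000 N·mm; bending f_b = M/S = 779.9 N/mm.
f_max = √(f_v² + f_b²) = √(146.2² + 779.9²) = 793.4 N/mm.
φr_n = 0.75 × 0.6 × 430 × (0.707 × 6) = 820.8 N/mm → adequate.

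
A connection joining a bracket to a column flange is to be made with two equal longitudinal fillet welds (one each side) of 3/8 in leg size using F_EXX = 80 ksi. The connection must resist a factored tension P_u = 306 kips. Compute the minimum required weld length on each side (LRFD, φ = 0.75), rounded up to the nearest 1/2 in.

L = 16.5 in on each side

Throat t_e = 0.707 × 0.375 = 0.2651 in.
φr_n = 0.75 × 0.6 × 80 × 0.2651 = 9.544 kips/in.
L_req = P_u / φr_n = 306 / 9.544 = 32.06 in total.
Per side: 32.06 / 2 = 16.03 in.
Round up → use L = 16.5 in on each side.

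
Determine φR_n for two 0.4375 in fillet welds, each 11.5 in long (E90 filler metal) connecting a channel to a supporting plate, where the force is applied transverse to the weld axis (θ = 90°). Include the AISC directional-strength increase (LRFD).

E90XX → F_EXX = 90 ksi.
t_e = 0.707 × 0.4375 = 0.3093 in; A_we = 0.3093 × 23 = 7.114 in².
Directional factor: 1.0 + 0.5 sin^1.5(90°) = 1.5.
F_nw = 0.6 × 90 × 1.5 = 81 ksi.
φR_n = 0.75 × 81 × 7.114 = 432.2 kips.

φR_n ≈ 432 kips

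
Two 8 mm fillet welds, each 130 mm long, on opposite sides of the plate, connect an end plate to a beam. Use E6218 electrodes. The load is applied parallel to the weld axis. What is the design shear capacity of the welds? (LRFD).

E62XX → F_EXX = 620 MPa.
Effective throat t_e = 0.707 × 8 = 5.656 mm.
Total length L = 260 mm; A_we = 5.656 × 260 = 1471 mm².
F_nw = 0.6 F_EXX = 0.6 × 620 = 372 MPa.
φR_n = 0.75 × 372 × 1471 × 10⁻³ = 410.3 kN.

φR_n ≈ 410 kN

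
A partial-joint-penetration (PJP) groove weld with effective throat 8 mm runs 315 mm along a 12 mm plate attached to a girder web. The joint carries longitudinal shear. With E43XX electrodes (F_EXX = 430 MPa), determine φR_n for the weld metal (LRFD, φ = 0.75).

Effective throat (given) t_e = 8 mm.
A_we = 8 × 315 = 2520 mm².
F_nw = 0.6 F_EXX = 258 MPa.
φR_n = 0.75 × 258 × 2520 × 10⁻³ = 487.6 kN.

φR_n ≈ 488 kN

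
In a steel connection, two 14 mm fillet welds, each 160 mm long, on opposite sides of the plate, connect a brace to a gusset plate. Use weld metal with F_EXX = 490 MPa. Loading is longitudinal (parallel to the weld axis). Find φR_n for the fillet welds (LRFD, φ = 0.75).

φR_n ≈ 698 kN

Effective throat t_e = 0.707 × 14 = 9.898 mm.
Total length L = 320 mm; A_we = 9.898 × 320 = 3167 mm².
F_nw = 0.6 F_EXX = 0.6 × 490 = 294 MPa.
φR_n = 0.75 × 294 × 3167 × 10⁻³ = 698.4 kN.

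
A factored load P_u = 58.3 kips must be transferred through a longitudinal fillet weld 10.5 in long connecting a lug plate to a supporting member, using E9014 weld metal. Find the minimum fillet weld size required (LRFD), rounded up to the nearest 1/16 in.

E90XX → F_EXX = 90 ksi.
Total weld length L = 10.5 in.
Required throat t_e = P_u / (φ × 0.6 F_EXX × L) = 58.3 / (0.75 × 0.6 × 90 × 10.5) = 0.1371 in.
Required leg w = t_e / 0.707 = 0.1939 in → use 1/4 in.

w = 1/4 in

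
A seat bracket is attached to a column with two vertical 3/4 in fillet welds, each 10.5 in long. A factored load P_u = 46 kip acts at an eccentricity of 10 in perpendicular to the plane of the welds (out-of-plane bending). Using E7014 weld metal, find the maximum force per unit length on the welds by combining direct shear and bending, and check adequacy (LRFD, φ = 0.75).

E70XX → F_EXX = 70 ksi.
L_w = 2 × 10.5 = 21 in; section modulus (unit throat) S = 2 × L²/6 = 36.75 in².
Direct shear f_v = P/L_w = 46/21 = 2.19 kip/in.
Moment M = P × e = 46 × 10 = 460 kip·in; bending f_b = M/S = 12.52 kip/in.
f_max = √(f_v² + f_b²) = √(2.19² + 12.52²) = 12.71 kip/in.
φr_n = 0.75 × 0.6 × 70 × (0.707 × 0.75) = 16.7 kip/in → adequate.

f_max ≈ 12.7 kip/in; adequate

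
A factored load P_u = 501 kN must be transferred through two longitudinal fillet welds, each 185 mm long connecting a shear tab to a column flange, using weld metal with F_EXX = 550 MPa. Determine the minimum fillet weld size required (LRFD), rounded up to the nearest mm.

w = 8 mm

Total weld length L = 370 mm.
Required throat t_e = P_u / (φ × 0.6 F_EXX × L) = 501 / (0.75 × 0.6 × 550 × 370 × 10⁻³) = 5.471 mm.
Required leg w = t_e / 0.707 = 7.738 mm → use 8 mm.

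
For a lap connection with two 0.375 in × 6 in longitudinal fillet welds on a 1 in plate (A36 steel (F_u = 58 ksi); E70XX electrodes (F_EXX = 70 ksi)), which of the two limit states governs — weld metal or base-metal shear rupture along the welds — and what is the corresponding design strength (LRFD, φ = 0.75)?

φR_n ≈ 100 kips (weld metal governs)

t_e = 0.707 × 0.375 = 0.2651 in; L = 12 in.
Weld metal: φR_n = 0.75 × 0.6 × 70 × 0.2651 × 12 = 100.2 kips.
Base metal (shear rupture): φR_n = 0.75 × 0.6 × 58 × 1 × 12 = 313.2 kips.
Governing: weld metal.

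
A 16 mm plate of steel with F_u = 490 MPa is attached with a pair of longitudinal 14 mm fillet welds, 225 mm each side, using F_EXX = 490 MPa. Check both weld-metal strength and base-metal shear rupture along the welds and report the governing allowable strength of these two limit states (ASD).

R_n/Ω ≈ 655 kN (weld metal governs)

t_e = 0.707 × 14 = 9.898 mm; L = 450 mm.
Weld metal: R_n/Ω = (1/2.0) × 0.6 × 490 × 9.898 × 450 × 10⁻³ = 654.8 kN.
Base metal (shear rupture): R_n/Ω = (1/2.0) × 0.6 × 490 × 16 × 450 × 10⁻³ = 1058 kN.
Governing: weld metal.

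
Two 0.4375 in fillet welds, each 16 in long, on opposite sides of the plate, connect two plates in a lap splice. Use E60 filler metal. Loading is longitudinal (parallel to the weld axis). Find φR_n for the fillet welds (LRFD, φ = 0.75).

φR_n ≈ 267 kip

E60XX → F_EXX = 60 ksi.
Effective throat t_e = 0.707 × 0.4375 = 0.3093 in.
Total length L = 32 in; A_we = 0.3093 × 32 = 9.898 in².
F_nw = 0.6 F_EXX = 0.6 × 60 = 36 ksi.
φR_n = 0.75 × 36 × 9.898 = 267.2 kip.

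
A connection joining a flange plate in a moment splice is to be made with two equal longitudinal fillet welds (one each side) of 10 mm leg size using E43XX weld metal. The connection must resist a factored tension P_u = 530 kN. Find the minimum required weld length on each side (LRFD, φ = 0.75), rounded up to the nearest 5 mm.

L = 195 mm on each side

E43XX → F_EXX = 430 MPa.
Throat t_e = 0.707 × 10 = 7.07 mm.
φr_n = 0.75 × 0.6 × 430 × 7.07 × 10⁻³ = 1.368 kN/mm.
L_req = P_u / φr_n = 530 / 1.368 = 387.4 mm total.
Per side: 387.4 / 2 = 193.7 mm.
Round up → use L = 195 mm on each side.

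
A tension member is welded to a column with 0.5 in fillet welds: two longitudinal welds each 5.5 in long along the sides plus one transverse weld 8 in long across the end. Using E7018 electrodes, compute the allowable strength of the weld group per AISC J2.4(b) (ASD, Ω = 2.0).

E70XX → F_EXX = 70 ksi.
t_e = 0.707 × 0.5 = 0.3535 in.
R_nwl = 0.6 × 70 × 0.3535 × 11 = 163.3 kip (longitudinal, 2 welds).
R_nwt = 0.6 × 70 × 0.3535 × 8 = 118.8 kip (transverse, base value).
(i) R_nwl + R_nwt = 282.1 kip; (ii) 0.85 R_nwl + 1.5 R_nwt = 317 kip.
R_n = max = 317 kip [governs: (ii)]; R_n/Ω = 158.5 kip.

R_n/Ω ≈ 158 kip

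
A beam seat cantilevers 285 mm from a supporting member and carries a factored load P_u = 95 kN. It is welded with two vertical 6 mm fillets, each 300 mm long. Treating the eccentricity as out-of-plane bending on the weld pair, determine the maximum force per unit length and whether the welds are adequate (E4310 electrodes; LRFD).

f_max ≈ 916 N/mm; NOT adequate

E43XX → F_EXX = 430 MPa.
L_w = 2 × 300 = 600 mm; section modulus (unit throat) S = 2 × L²/6 = 30000 mm².
Direct shear f_v = P/L_w = 95×10³/600 = 158.3 N/mm.
Moment M = P × e = 95×10³ × 285 = 27075000 N·mm; bending f_b = M/S = 902.5 N/mm.
f_max = √(f_v² + f_b²) = √(158.3² + 902.5²) = 916.3 N/mm.
φr_n = 0.75 × 0.6 × 430 × (0.707 × 6) = 820.8 N/mm → NOT adequate.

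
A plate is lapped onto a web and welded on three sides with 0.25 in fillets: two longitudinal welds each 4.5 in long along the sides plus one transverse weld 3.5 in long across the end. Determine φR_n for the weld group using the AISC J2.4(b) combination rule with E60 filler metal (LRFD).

E60XX → F_EXX = 60 ksi.
t_e = 0.707 × 0.25 = 0.1767 in.
R_nwl = 0.6 × 60 × 0.1767 × 9 = 57.27 kips (longitudinal, 2 welds).
R_nwt = 0.6 × 60 × 0.1767 × 3.5 = 22.27 kips (transverse, base value).
(i) R_nwl + R_nwt = 79.54 kips; (ii) 0.85 R_nwl + 1.5 R_nwt = 82.08 kips.
R_n = max = 82.08 kips [governs: (ii)]; φR_n = 61.56 kips.

φR_n ≈ 61.6 kips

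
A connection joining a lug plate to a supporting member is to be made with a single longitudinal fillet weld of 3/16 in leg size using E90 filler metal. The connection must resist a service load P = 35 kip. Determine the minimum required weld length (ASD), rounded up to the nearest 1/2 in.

L = 10 in

E90XX → F_EXX = 90 ksi.
Throat t_e = 0.707 × 0.1875 = 0.1326 in.
r_n/Ω = (0.6 × 90 × 0.1326) / 2.0 = 3.579 kip/in.
L_req = P / (r_n/Ω) = 35 / 3.579 = 9.779 in total.
Round up → use L = 10 in.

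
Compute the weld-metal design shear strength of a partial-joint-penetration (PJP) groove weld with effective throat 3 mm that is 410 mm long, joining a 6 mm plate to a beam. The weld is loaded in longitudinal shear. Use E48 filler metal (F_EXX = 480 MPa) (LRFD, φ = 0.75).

Effective throat (given) t_e = 3 mm.
A_we = 3 × 410 = 1230 mm².
F_nw = 0.6 F_EXX = 288 MPa.
φR_n = 0.75 × 288 × 1230 × 10⁻³ = 265.7 kN.

φR_n ≈ 266 kN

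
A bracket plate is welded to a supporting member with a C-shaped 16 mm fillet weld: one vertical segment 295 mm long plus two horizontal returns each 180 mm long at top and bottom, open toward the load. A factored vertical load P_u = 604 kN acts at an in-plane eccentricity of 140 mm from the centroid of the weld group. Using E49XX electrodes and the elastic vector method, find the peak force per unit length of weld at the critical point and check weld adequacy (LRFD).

f_max ≈ 2090 N/mm; adequate

E49XX → F_EXX = 490 MPa.
Total weld length L_w = 655 mm. Treat welds as unit-width lines.
Centroid: x̄ = 2×180×90 / 655 = 49.47 mm from the vertical weld.
Polar moment about centroid: J = I_x + I_y = [295³/12 + 2×180×147.5²] + [295×49.47² + 2(180³/12 + 180×40.53²)] = 12260000 mm³.
Direct shear f_v = P/L_w = 604×10³ / 655 = 922.1 N/mm (vertical).
Torsion M = P·e = 604×10³ × 140 = 84560000 N·mm.
Critical point at (x, y) = (130.5, 147.5) from centroid. f_tx = M·y/J = 1018 N/mm; f_ty = M·x/J = 900.6 N/mm.
Resultant f_max = √[f_tx² + (f_v + f_ty)²] = √[1018² + (922.1 + 900.6)²] = 2088 N/mm.
Capacity per unit length: φr_n = 0.75 × 0.6 × 490 × (0.707 × 16) = 2494 N/mm.
2088 ≤ 2494 → adequate.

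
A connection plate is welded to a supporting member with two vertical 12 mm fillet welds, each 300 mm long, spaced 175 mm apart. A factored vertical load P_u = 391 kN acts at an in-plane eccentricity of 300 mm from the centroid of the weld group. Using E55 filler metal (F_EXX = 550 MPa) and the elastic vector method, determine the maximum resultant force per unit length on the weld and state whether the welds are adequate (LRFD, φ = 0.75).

f_max ≈ 2630 N/mm; NOT adequate

Total weld length L_w = 600 mm. Treat welds as unit-width lines.
Polar moment about centroid: J = 2[d³/12 + d(b/2)²] = 2[300³/12 + 300×87.5²] = 9094000 mm³.
Direct shear f_v = P/L_w = 391×10³ / 600 = 651.7 N/mm (vertical).
Torsion M = P·e = 391×10³ × 300 = 117300000 N·mm.
Critical point at (x, y) = (87.5, 150) from centroid. f_tx = M·y/J = 1935 N/mm; f_ty = M·x/J = 1129 N/mm.
Resultant f_max = √[f_tx² + (f_v + f_ty)²] = √[1935² + (651.7 + 1129)²] = 2629 N/mm.
Capacity per unit length: φr_n = 0.75 × 0.6 × 550 × (0.707 × 12) = 2100 N/mm.
2629 > 2100 → NOT adequate.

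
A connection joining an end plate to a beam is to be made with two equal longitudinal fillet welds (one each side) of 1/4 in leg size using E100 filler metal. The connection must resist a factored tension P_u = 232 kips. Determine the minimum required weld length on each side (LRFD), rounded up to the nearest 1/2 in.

E100XX → F_EXX = 100 ksi.
Throat t_e = 0.707 × 0.25 = 0.1767 in.
φr_n = 0.75 × 0.6 × 100 × 0.1767 = 7.954 kips/in.
L_req = P_u / φr_n = 232 / 7.954 = 29.17 in total.
Per side: 29.17 / 2 = 14.58 in.
Round up → use L = 15 in on each side.

L = 15 in on each side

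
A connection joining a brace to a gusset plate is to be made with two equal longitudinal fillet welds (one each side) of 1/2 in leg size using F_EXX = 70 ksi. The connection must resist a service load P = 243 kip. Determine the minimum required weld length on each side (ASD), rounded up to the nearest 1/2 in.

Throat t_e = 0.707 × 0.5 = 0.3535 in.
r_n/Ω = (0.6 × 70 × 0.3535) / 2.0 = 7.423 kip/in.
L_req = P / (r_n/Ω) = 243 / 7.423 = 32.73 in total.
Per side: 32.73 / 2 = 16.37 in.
Round up → use L = 16.5 in on each side.

L = 16.5 in on each side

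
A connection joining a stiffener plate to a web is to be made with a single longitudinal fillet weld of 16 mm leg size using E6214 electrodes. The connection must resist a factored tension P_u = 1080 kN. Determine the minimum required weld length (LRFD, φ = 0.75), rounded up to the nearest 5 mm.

L = 345 mm

E62XX → F_EXX = 620 MPa.
Throat t_e = 0.707 × 16 = 11.31 mm.
φr_n = 0.75 × 0.6 × 620 × 11.31 × 10⁻³ = 3.156 kN/mm.
L_req = P_u / φr_n = 1080 / 3.156 = 342.2 mm total.
Round up → use L = 345 mm.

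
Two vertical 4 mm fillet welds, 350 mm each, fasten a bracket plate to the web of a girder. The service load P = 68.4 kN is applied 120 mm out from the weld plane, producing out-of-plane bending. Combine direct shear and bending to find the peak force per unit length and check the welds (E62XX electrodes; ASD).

f_max ≈ 224 N/mm; adequate

E62XX → F_EXX = 620 MPa.
L_w = 2 × 350 = 700 mm; section modulus (unit throat) S = 2 × L²/6 = 40830 mm².
Direct shear f_v = P/L_w = 68.4×10³/700 = 97.71 N/mm.
Moment M = P × e = 68.4×10³ × 120 = 8208000 N·mm; bending f_b = M/S = 201 N/mm.
f_max = √(f_v² + f_b²) = √(97.71² + 201²) = 223.5 N/mm.
r_n/Ω = (1/2.0) × 0.6 × 620 × (0.707 × 4) = 526 N/mm → adequate.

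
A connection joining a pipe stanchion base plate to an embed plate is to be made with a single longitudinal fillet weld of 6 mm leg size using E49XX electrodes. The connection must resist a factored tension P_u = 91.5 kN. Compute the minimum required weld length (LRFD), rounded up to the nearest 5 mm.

L = 100 mm

E49XX → F_EXX = 490 MPa.
Throat t_e = 0.707 × 6 = 4.242 mm.
φr_n = 0.75 × 0.6 × 490 × 4.242 × 10⁻³ = 0.9354 kN/mm.
L_req = P_u / φr_n = 91.5 / 0.9354 = 97.82 mm total.
Round up → use L = 100 mm.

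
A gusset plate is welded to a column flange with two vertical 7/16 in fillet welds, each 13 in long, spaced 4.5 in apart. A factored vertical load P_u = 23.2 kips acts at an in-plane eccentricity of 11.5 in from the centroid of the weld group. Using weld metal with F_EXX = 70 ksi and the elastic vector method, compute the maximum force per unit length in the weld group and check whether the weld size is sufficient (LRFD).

Total weld length L_w = 26 in. Treat welds as unit-width lines.
Polar moment about centroid: J = 2[d³/12 + d(b/2)²] = 2[13³/12 + 13×2.25²] = 497.8 in³.
Direct shear f_v = P/L_w = 23.2 / 26 = 0.8923 kip/in (vertical).
Torsion M = P·e = 23.2 × 11.5 = 266.8 kip·in.
Critical point at (x, y) = (2.25, 6.5) from centroid. f_tx = M·y/J = 3.484 kip/in; f_ty = M·x/J = 1.206 kip/in.
Resultant f_max = √[f_tx² + (f_v + f_ty)²] = √[3.484² + (0.8923 + 1.206)²] = 4.067 kip/in.
Capacity per unit length: φr_n = 0.75 × 0.6 × 70 × (0.707 × 0.4375) = 9.743 kip/in.
4.067 ≤ 9.743 → adequate.

f_max ≈ 4.07 kip/in; adequate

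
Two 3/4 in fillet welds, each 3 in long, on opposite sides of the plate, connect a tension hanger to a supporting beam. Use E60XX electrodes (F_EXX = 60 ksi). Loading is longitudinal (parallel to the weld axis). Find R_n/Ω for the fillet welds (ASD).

R_n/Ω ≈ 57.3 kip

Effective throat t_e = 0.707 × 0.75 = 0.5302 in.
Total length L = 6 in; A_we = 0.5302 × 6 = 3.181 in².
F_nw = 0.6 F_EXX = 0.6 × 60 = 36 ksi.
R_n = 36 × 3.181 = 114.5 kip; R_n/Ω = 114.5/2.0 = 57.27 kip.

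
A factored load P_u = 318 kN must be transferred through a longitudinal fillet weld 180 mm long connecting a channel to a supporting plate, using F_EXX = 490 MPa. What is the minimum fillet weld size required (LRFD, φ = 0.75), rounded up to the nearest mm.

w = 12 mm

Total weld length L = 180 mm.
Required throat t_e = P_u / (φ × 0.6 F_EXX × L) = 318 / (0.75 × 0.6 × 490 × 180 × 10⁻³) = 8.012 mm.
Required leg w = t_e / 0.707 = 11.33 mm → use 12 mm.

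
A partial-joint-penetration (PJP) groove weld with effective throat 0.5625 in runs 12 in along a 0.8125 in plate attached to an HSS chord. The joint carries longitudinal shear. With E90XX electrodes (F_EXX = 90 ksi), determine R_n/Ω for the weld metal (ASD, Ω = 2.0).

Effective throat (given) t_e = 0.5625 in.
A_we = 0.5625 × 12 = 6.75 in².
F_nw = 0.6 F_EXX = 54 ksi.
R_n/Ω = (54 × 6.75) / 2.0 = 182.2 kip.

R_n/Ω ≈ 182 kip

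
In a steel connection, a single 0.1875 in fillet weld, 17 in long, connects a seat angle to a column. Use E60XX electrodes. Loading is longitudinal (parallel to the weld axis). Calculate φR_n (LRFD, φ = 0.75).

φR_n ≈ 60.8 kip

E60XX → F_EXX = 60 ksi.
Effective throat t_e = 0.707 × 0.1875 = 0.1326 in.
Total length L = 17 in; A_we = 0.1326 × 17 = 2.254 in².
F_nw = 0.6 F_EXX = 0.6 × 60 = 36 ksi.
φR_n = 0.75 × 36 × 2.254 = 60.85 kip.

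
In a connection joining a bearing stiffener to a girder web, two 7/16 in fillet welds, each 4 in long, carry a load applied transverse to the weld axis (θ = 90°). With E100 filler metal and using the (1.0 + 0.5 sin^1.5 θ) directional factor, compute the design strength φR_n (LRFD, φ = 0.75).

E100XX → F_EXX = 100 ksi.
t_e = 0.707 × 0.4375 = 0.3093 in; A_we = 0.3093 × 8 = 2.474 in².
Directional factor: 1.0 + 0.5 sin^1.5(90°) = 1.5.
F_nw = 0.6 × 100 × 1.5 = 90 ksi.
φR_n = 0.75 × 90 × 2.474 = 167 kips.

φR_n ≈ 167 kips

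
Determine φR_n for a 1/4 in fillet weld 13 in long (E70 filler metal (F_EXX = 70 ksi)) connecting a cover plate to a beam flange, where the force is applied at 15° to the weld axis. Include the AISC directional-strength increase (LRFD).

t_e = 0.707 × 0.25 = 0.1767 in; A_we = 0.1767 × 13 = 2.298 in².
Directional factor: 1.0 + 0.5 sin^1.5(15°) = 1.066.
F_nw = 0.6 × 70 × 1.066 = 44.77 ksi.
φR_n = 0.75 × 44.77 × 2.298 = 77.14 kip.

φR_n ≈ 77.1 kip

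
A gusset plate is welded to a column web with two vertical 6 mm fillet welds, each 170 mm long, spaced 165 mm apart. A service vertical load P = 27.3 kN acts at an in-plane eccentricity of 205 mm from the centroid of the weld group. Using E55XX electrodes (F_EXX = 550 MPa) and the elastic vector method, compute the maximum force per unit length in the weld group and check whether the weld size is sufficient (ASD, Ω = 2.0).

Total weld length L_w = 340 mm. Treat welds as unit-width lines.
Polar moment about centroid: J = 2[d³/12 + d(b/2)²] = 2[170³/12 + 170×82.5²] = 3133000 mm³.
Direct shear f_v = P/L_w = 27.3×10³ / 340 = 80.29 N/mm (vertical).
Torsion M = P·e = 27.3×10³ × 205 = 5596500 N·mm.
Critical point at (x, y) = (82.5, 85) from centroid. f_tx = M·y/J = 151.8 N/mm; f_ty = M·x/J = 147.4 N/mm.
Resultant f_max = √[f_tx² + (f_v + f_ty)²] = √[151.8² + (80.29 + 147.4)²] = 273.7 N/mm.
Capacity per unit length: r_n/Ω = (1/2.0) × 0.6 × 550 × (0.707 × 6) = 699.9 N/mm.
273.7 ≤ 699.9 → adequate.

f_max ≈ 274 N/mm; adequate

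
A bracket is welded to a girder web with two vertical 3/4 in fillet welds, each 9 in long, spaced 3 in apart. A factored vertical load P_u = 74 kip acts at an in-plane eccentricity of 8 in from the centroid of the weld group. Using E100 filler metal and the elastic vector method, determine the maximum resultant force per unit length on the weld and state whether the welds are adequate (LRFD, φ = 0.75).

f_max ≈ 19 kip/in; adequate

E100XX → F_EXX = 100 ksi.
Total weld length L_w = 18 in. Treat welds as unit-width lines.
Polar moment about centroid: J = 2[d³/12 + d(b/2)²] = 2[9³/12 + 9×1.5²] = 162 in³.
Direct shear f_v = P/L_w = 74 / 18 = 4.111 kip/in (vertical).
Torsion M = P·e = 74 × 8 = 592 kip·in.
Critical point at (x, y) = (1.5, 4.5) from centroid. f_tx = M·y/J = 16.44 kip/in; f_ty = M·x/J = 5.481 kip/in.
Resultant f_max = √[f_tx² + (f_v + f_ty)²] = √[16.44² + (4.111 + 5.481)²] = 19.04 kip/in.
Capacity per unit length: φr_n = 0.75 × 0.6 × 100 × (0.707 × 0.75) = 23.86 kip/in.
19.04 ≤ 23.86 → adequate.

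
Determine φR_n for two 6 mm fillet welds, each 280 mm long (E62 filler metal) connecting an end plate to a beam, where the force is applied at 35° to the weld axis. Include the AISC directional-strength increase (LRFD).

φR_n ≈ 807 kN

E62XX → F_EXX = 620 MPa.
t_e = 0.707 × 6 = 4.242 mm; A_we = 4.242 × 560 = 2376 mm².
Directional factor: 1.0 + 0.5 sin^1.5(35°) = 1.217.
F_nw = 0.6 × 620 × 1.217 = 452.8 MPa.
φR_n = 0.75 × 452.8 × 2376 × 10⁻³ = 806.7 kN.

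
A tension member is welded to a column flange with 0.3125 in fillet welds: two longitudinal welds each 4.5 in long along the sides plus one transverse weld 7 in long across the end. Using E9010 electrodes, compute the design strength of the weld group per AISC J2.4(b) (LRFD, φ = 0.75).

E90XX → F_EXX = 90 ksi.
t_e = 0.707 × 0.3125 = 0.2209 in.
R_nwl = 0.6 × 90 × 0.2209 × 9 = 107.4 kips (longitudinal, 2 welds).
R_nwt = 0.6 × 90 × 0.2209 × 7 = 83.51 kips (transverse, base value).
(i) R_nwl + R_nwt = 190.9 kips; (ii) 0.85 R_nwl + 1.5 R_nwt = 216.5 kips.
R_n = max = 216.5 kips [governs: (ii)]; φR_n = 162.4 kips.

φR_n ≈ 162 kips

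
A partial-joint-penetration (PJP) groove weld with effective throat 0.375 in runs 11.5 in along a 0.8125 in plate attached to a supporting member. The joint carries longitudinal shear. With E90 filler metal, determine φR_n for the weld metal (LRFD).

E90XX → F_EXX = 90 ksi.
Effective throat (given) t_e = 0.375 in.
A_we = 0.375 × 11.5 = 4.312 in².
F_nw = 0.6 F_EXX = 54 ksi.
φR_n = 0.75 × 54 × 4.312 = 174.7 kip.

φR_n ≈ 175 kip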